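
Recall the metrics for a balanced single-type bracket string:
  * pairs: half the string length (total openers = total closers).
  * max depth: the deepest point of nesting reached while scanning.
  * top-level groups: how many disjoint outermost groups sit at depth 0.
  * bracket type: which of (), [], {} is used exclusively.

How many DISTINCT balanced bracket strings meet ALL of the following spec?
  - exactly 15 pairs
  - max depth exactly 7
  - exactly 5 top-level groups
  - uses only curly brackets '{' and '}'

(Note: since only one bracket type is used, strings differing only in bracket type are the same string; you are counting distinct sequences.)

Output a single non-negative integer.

Answer: 26790

Derivation:
Spec: pairs=15 depth=7 groups=5
Count(depth <= 7) = 646272
Count(depth <= 6) = 619482
Count(depth == 7) = 646272 - 619482 = 26790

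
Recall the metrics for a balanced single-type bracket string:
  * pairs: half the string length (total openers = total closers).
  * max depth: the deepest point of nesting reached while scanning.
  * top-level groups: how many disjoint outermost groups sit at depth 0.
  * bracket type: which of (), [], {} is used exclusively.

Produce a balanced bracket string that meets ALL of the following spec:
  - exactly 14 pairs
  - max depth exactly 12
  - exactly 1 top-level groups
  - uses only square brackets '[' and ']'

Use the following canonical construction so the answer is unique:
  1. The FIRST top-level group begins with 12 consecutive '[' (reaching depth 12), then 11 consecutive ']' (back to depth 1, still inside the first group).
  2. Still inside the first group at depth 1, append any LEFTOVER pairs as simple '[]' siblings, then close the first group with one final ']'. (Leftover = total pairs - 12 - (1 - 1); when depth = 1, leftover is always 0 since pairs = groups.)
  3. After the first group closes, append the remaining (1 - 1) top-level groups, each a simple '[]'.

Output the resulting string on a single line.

Answer: [[[[[[[[[[[[]]]]]]]]]]][][]]

Derivation:
Spec: pairs=14 depth=12 groups=1
Leftover pairs = 14 - 12 - (1-1) = 2
First group: deep chain of depth 12 + 2 sibling pairs
Remaining 0 groups: simple '[]' each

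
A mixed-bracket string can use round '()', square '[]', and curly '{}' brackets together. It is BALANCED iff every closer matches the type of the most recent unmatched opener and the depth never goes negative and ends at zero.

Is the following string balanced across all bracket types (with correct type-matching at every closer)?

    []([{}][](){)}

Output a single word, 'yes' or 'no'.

Answer: no

Derivation:
pos 0: push '['; stack = [
pos 1: ']' matches '['; pop; stack = (empty)
pos 2: push '('; stack = (
pos 3: push '['; stack = ([
pos 4: push '{'; stack = ([{
pos 5: '}' matches '{'; pop; stack = ([
pos 6: ']' matches '['; pop; stack = (
pos 7: push '['; stack = ([
pos 8: ']' matches '['; pop; stack = (
pos 9: push '('; stack = ((
pos 10: ')' matches '('; pop; stack = (
pos 11: push '{'; stack = ({
pos 12: saw closer ')' but top of stack is '{' (expected '}') → INVALID
Verdict: type mismatch at position 12: ')' closes '{' → no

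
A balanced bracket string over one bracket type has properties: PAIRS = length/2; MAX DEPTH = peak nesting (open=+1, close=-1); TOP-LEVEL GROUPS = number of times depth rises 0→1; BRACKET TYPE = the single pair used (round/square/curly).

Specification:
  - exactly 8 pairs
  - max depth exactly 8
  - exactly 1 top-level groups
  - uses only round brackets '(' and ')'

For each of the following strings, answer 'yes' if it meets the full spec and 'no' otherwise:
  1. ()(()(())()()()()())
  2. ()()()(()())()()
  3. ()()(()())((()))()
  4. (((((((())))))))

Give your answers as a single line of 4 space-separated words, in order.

Answer: no no no yes

Derivation:
String 1 '()(()(())()()()()())': depth seq [1 0 1 2 1 2 3 2 1 2 1 2 1 2 1 2 1 2 1 0]
  -> pairs=10 depth=3 groups=2 -> no
String 2 '()()()(()())()()': depth seq [1 0 1 0 1 0 1 2 1 2 1 0 1 0 1 0]
  -> pairs=8 depth=2 groups=6 -> no
String 3 '()()(()())((()))()': depth seq [1 0 1 0 1 2 1 2 1 0 1 2 3 2 1 0 1 0]
  -> pairs=9 depth=3 groups=5 -> no
String 4 '(((((((())))))))': depth seq [1 2 3 4 5 6 7 8 7 6 5 4 3 2 1 0]
  -> pairs=8 depth=8 groups=1 -> yes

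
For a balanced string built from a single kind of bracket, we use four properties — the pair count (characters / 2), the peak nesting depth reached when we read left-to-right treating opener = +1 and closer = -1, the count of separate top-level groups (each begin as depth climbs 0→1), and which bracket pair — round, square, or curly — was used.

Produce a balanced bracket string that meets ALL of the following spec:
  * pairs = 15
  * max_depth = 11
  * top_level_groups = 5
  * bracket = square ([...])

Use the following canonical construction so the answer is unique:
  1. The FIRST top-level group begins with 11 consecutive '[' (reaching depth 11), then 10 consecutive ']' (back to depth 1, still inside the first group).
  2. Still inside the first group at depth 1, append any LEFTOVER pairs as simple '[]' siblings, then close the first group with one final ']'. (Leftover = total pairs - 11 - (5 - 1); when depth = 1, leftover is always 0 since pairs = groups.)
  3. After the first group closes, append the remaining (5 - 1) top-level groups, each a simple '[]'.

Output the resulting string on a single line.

Spec: pairs=15 depth=11 groups=5
Leftover pairs = 15 - 11 - (5-1) = 0
First group: deep chain of depth 11 + 0 sibling pairs
Remaining 4 groups: simple '[]' each

Answer: [[[[[[[[[[[]]]]]]]]]]][][][][]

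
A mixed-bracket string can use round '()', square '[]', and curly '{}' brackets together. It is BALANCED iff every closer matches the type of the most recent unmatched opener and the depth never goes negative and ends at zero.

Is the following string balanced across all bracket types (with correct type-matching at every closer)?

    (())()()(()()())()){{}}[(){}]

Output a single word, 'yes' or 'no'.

Answer: no

Derivation:
pos 0: push '('; stack = (
pos 1: push '('; stack = ((
pos 2: ')' matches '('; pop; stack = (
pos 3: ')' matches '('; pop; stack = (empty)
pos 4: push '('; stack = (
pos 5: ')' matches '('; pop; stack = (empty)
pos 6: push '('; stack = (
pos 7: ')' matches '('; pop; stack = (empty)
pos 8: push '('; stack = (
pos 9: push '('; stack = ((
pos 10: ')' matches '('; pop; stack = (
pos 11: push '('; stack = ((
pos 12: ')' matches '('; pop; stack = (
pos 13: push '('; stack = ((
pos 14: ')' matches '('; pop; stack = (
pos 15: ')' matches '('; pop; stack = (empty)
pos 16: push '('; stack = (
pos 17: ')' matches '('; pop; stack = (empty)
pos 18: saw closer ')' but stack is empty → INVALID
Verdict: unmatched closer ')' at position 18 → no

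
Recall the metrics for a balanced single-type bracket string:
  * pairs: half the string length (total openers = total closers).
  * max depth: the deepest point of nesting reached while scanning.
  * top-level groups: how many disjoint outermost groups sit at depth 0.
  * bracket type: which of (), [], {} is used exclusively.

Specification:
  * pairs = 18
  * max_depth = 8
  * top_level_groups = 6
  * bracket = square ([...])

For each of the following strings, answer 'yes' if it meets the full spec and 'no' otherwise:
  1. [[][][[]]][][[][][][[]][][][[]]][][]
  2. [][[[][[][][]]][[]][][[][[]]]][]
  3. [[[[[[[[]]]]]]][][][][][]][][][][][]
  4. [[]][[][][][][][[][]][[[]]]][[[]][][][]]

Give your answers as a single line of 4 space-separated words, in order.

Answer: no no yes no

Derivation:
String 1 '[[][][[]]][][[][][][[]][][][[]]][][]': depth seq [1 2 1 2 1 2 3 2 1 0 1 0 1 2 1 2 1 2 1 2 3 2 1 2 1 2 1 2 3 2 1 0 1 0 1 0]
  -> pairs=18 depth=3 groups=5 -> no
String 2 '[][[[][[][][]]][[]][][[][[]]]][]': depth seq [1 0 1 2 3 2 3 4 3 4 3 4 3 2 1 2 3 2 1 2 1 2 3 2 3 4 3 2 1 0 1 0]
  -> pairs=16 depth=4 groups=3 -> no
String 3 '[[[[[[[[]]]]]]][][][][][]][][][][][]': depth seq [1 2 3 4 5 6 7 8 7 6 5 4 3 2 1 2 1 2 1 2 1 2 1 2 1 0 1 0 1 0 1 0 1 0 1 0]
  -> pairs=18 depth=8 groups=6 -> yes
String 4 '[[]][[][][][][][[][]][[[]]]][[[]][][][]]': depth seq [1 2 1 0 1 2 1 2 1 2 1 2 1 2 1 2 3 2 3 2 1 2 3 4 3 2 1 0 1 2 3 2 1 2 1 2 1 2 1 0]
  -> pairs=20 depth=4 groups=3 -> no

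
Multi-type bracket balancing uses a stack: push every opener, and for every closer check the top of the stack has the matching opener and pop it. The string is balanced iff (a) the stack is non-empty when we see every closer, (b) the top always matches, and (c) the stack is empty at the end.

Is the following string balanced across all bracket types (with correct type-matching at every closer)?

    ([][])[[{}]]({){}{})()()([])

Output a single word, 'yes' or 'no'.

pos 0: push '('; stack = (
pos 1: push '['; stack = ([
pos 2: ']' matches '['; pop; stack = (
pos 3: push '['; stack = ([
pos 4: ']' matches '['; pop; stack = (
pos 5: ')' matches '('; pop; stack = (empty)
pos 6: push '['; stack = [
pos 7: push '['; stack = [[
pos 8: push '{'; stack = [[{
pos 9: '}' matches '{'; pop; stack = [[
pos 10: ']' matches '['; pop; stack = [
pos 11: ']' matches '['; pop; stack = (empty)
pos 12: push '('; stack = (
pos 13: push '{'; stack = ({
pos 14: saw closer ')' but top of stack is '{' (expected '}') → INVALID
Verdict: type mismatch at position 14: ')' closes '{' → no

Answer: no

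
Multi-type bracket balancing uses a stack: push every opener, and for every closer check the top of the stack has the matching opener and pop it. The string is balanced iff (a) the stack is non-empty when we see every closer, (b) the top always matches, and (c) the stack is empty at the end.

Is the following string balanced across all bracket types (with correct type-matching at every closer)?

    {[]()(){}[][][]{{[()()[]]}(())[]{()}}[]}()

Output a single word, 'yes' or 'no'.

pos 0: push '{'; stack = {
pos 1: push '['; stack = {[
pos 2: ']' matches '['; pop; stack = {
pos 3: push '('; stack = {(
pos 4: ')' matches '('; pop; stack = {
pos 5: push '('; stack = {(
pos 6: ')' matches '('; pop; stack = {
pos 7: push '{'; stack = {{
pos 8: '}' matches '{'; pop; stack = {
pos 9: push '['; stack = {[
pos 10: ']' matches '['; pop; stack = {
pos 11: push '['; stack = {[
pos 12: ']' matches '['; pop; stack = {
pos 13: push '['; stack = {[
pos 14: ']' matches '['; pop; stack = {
pos 15: push '{'; stack = {{
pos 16: push '{'; stack = {{{
pos 17: push '['; stack = {{{[
pos 18: push '('; stack = {{{[(
pos 19: ')' matches '('; pop; stack = {{{[
pos 20: push '('; stack = {{{[(
pos 21: ')' matches '('; pop; stack = {{{[
pos 22: push '['; stack = {{{[[
pos 23: ']' matches '['; pop; stack = {{{[
pos 24: ']' matches '['; pop; stack = {{{
pos 25: '}' matches '{'; pop; stack = {{
pos 26: push '('; stack = {{(
pos 27: push '('; stack = {{((
pos 28: ')' matches '('; pop; stack = {{(
pos 29: ')' matches '('; pop; stack = {{
pos 30: push '['; stack = {{[
pos 31: ']' matches '['; pop; stack = {{
pos 32: push '{'; stack = {{{
pos 33: push '('; stack = {{{(
pos 34: ')' matches '('; pop; stack = {{{
pos 35: '}' matches '{'; pop; stack = {{
pos 36: '}' matches '{'; pop; stack = {
pos 37: push '['; stack = {[
pos 38: ']' matches '['; pop; stack = {
pos 39: '}' matches '{'; pop; stack = (empty)
pos 40: push '('; stack = (
pos 41: ')' matches '('; pop; stack = (empty)
end: stack empty → VALID
Verdict: properly nested → yes

Answer: yes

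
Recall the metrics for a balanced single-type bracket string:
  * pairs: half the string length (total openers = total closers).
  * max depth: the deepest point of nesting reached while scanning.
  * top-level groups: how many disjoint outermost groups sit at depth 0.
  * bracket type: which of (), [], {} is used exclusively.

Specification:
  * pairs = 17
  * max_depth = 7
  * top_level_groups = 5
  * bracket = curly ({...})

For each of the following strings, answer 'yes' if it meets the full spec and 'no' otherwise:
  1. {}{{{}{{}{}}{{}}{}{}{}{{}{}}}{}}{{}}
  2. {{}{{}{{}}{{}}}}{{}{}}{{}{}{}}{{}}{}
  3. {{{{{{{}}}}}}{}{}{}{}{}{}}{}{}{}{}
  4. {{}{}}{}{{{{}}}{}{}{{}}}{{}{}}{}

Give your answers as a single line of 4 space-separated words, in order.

String 1 '{}{{{}{{}{}}{{}}{}{}{}{{}{}}}{}}{{}}': depth seq [1 0 1 2 3 2 3 4 3 4 3 2 3 4 3 2 3 2 3 2 3 2 3 4 3 4 3 2 1 2 1 0 1 2 1 0]
  -> pairs=18 depth=4 groups=3 -> no
String 2 '{{}{{}{{}}{{}}}}{{}{}}{{}{}{}}{{}}{}': depth seq [1 2 1 2 3 2 3 4 3 2 3 4 3 2 1 0 1 2 1 2 1 0 1 2 1 2 1 2 1 0 1 2 1 0 1 0]
  -> pairs=18 depth=4 groups=5 -> no
String 3 '{{{{{{{}}}}}}{}{}{}{}{}{}}{}{}{}{}': depth seq [1 2 3 4 5 6 7 6 5 4 3 2 1 2 1 2 1 2 1 2 1 2 1 2 1 0 1 0 1 0 1 0 1 0]
  -> pairs=17 depth=7 groups=5 -> yes
String 4 '{{}{}}{}{{{{}}}{}{}{{}}}{{}{}}{}': depth seq [1 2 1 2 1 0 1 0 1 2 3 4 3 2 1 2 1 2 1 2 3 2 1 0 1 2 1 2 1 0 1 0]
  -> pairs=16 depth=4 groups=5 -> no

Answer: no no yes no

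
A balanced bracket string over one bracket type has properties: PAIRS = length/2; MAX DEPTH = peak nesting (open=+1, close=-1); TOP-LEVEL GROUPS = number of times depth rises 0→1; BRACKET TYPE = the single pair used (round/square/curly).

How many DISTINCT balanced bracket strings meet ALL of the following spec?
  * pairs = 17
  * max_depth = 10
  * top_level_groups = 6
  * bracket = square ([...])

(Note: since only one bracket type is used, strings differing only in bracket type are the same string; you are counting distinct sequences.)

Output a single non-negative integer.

Spec: pairs=17 depth=10 groups=6
Count(depth <= 10) = 4601460
Count(depth <= 9) = 4599822
Count(depth == 10) = 4601460 - 4599822 = 1638

Answer: 1638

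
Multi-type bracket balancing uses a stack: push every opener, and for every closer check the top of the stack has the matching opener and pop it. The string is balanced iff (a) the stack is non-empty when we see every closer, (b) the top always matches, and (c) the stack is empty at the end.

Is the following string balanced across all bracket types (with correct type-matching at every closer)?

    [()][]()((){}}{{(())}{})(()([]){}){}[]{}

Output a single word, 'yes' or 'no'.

Answer: no

Derivation:
pos 0: push '['; stack = [
pos 1: push '('; stack = [(
pos 2: ')' matches '('; pop; stack = [
pos 3: ']' matches '['; pop; stack = (empty)
pos 4: push '['; stack = [
pos 5: ']' matches '['; pop; stack = (empty)
pos 6: push '('; stack = (
pos 7: ')' matches '('; pop; stack = (empty)
pos 8: push '('; stack = (
pos 9: push '('; stack = ((
pos 10: ')' matches '('; pop; stack = (
pos 11: push '{'; stack = ({
pos 12: '}' matches '{'; pop; stack = (
pos 13: saw closer '}' but top of stack is '(' (expected ')') → INVALID
Verdict: type mismatch at position 13: '}' closes '(' → no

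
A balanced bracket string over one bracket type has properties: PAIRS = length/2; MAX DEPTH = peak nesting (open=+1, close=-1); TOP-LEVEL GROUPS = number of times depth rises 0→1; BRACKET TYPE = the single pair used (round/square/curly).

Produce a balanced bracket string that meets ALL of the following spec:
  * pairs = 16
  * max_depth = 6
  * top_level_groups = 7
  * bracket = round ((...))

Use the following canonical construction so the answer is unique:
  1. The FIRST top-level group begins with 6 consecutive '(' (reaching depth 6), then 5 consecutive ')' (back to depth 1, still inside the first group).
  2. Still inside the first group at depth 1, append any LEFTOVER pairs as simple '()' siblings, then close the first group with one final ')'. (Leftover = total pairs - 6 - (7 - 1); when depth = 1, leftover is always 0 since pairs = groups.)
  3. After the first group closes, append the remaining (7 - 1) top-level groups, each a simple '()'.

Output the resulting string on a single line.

Answer: (((((()))))()()()())()()()()()()

Derivation:
Spec: pairs=16 depth=6 groups=7
Leftover pairs = 16 - 6 - (7-1) = 4
First group: deep chain of depth 6 + 4 sibling pairs
Remaining 6 groups: simple '()' each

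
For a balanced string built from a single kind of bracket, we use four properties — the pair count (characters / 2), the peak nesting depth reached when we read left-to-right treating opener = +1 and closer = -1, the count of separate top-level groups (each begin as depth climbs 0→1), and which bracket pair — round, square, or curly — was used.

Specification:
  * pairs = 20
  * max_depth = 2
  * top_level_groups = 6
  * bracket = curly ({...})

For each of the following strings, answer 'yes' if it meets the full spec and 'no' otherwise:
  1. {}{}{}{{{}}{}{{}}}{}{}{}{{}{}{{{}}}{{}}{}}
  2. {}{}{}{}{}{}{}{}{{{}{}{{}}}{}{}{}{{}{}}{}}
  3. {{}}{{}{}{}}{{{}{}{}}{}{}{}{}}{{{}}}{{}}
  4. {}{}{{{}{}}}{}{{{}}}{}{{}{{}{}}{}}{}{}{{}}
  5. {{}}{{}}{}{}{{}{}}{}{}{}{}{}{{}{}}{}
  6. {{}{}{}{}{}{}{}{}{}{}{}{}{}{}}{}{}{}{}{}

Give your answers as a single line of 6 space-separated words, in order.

String 1 '{}{}{}{{{}}{}{{}}}{}{}{}{{}{}{{{}}}{{}}{}}': depth seq [1 0 1 0 1 0 1 2 3 2 1 2 1 2 3 2 1 0 1 0 1 0 1 0 1 2 1 2 1 2 3 4 3 2 1 2 3 2 1 2 1 0]
  -> pairs=21 depth=4 groups=8 -> no
String 2 '{}{}{}{}{}{}{}{}{{{}{}{{}}}{}{}{}{{}{}}{}}': depth seq [1 0 1 0 1 0 1 0 1 0 1 0 1 0 1 0 1 2 3 2 3 2 3 4 3 2 1 2 1 2 1 2 1 2 3 2 3 2 1 2 1 0]
  -> pairs=21 depth=4 groups=9 -> no
String 3 '{{}}{{}{}{}}{{{}{}{}}{}{}{}{}}{{{}}}{{}}': depth seq [1 2 1 0 1 2 1 2 1 2 1 0 1 2 3 2 3 2 3 2 1 2 1 2 1 2 1 2 1 0 1 2 3 2 1 0 1 2 1 0]
  -> pairs=20 depth=3 groups=5 -> no
String 4 '{}{}{{{}{}}}{}{{{}}}{}{{}{{}{}}{}}{}{}{{}}': depth seq [1 0 1 0 1 2 3 2 3 2 1 0 1 0 1 2 3 2 1 0 1 0 1 2 1 2 3 2 3 2 1 2 1 0 1 0 1 0 1 2 1 0]
  -> pairs=21 depth=3 groups=10 -> no
String 5 '{{}}{{}}{}{}{{}{}}{}{}{}{}{}{{}{}}{}': depth seq [1 2 1 0 1 2 1 0 1 0 1 0 1 2 1 2 1 0 1 0 1 0 1 0 1 0 1 0 1 2 1 2 1 0 1 0]
  -> pairs=18 depth=2 groups=12 -> no
String 6 '{{}{}{}{}{}{}{}{}{}{}{}{}{}{}}{}{}{}{}{}': depth seq [1 2 1 2 1 2 1 2 1 2 1 2 1 2 1 2 1 2 1 2 1 2 1 2 1 2 1 2 1 0 1 0 1 0 1 0 1 0 1 0]
  -> pairs=20 depth=2 groups=6 -> yes

Answer: no no no no no yes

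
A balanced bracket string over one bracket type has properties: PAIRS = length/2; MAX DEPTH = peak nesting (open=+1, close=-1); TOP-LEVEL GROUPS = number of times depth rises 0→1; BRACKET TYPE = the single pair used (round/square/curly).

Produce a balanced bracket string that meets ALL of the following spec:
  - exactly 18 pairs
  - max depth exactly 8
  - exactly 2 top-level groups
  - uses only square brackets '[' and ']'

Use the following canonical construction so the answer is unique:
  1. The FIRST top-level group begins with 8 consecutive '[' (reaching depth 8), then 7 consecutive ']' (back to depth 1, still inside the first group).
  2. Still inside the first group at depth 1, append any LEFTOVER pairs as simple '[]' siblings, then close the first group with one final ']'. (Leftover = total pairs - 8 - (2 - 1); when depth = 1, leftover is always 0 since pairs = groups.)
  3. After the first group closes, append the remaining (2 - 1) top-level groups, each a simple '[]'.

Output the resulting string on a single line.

Spec: pairs=18 depth=8 groups=2
Leftover pairs = 18 - 8 - (2-1) = 9
First group: deep chain of depth 8 + 9 sibling pairs
Remaining 1 groups: simple '[]' each

Answer: [[[[[[[[]]]]]]][][][][][][][][][]][]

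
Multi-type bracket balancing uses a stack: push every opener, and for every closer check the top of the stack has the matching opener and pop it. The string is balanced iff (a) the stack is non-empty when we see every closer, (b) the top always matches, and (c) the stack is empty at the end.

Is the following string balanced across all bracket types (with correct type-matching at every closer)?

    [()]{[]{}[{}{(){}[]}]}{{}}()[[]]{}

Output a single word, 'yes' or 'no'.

Answer: yes

Derivation:
pos 0: push '['; stack = [
pos 1: push '('; stack = [(
pos 2: ')' matches '('; pop; stack = [
pos 3: ']' matches '['; pop; stack = (empty)
pos 4: push '{'; stack = {
pos 5: push '['; stack = {[
pos 6: ']' matches '['; pop; stack = {
pos 7: push '{'; stack = {{
pos 8: '}' matches '{'; pop; stack = {
pos 9: push '['; stack = {[
pos 10: push '{'; stack = {[{
pos 11: '}' matches '{'; pop; stack = {[
pos 12: push '{'; stack = {[{
pos 13: push '('; stack = {[{(
pos 14: ')' matches '('; pop; stack = {[{
pos 15: push '{'; stack = {[{{
pos 16: '}' matches '{'; pop; stack = {[{
pos 17: push '['; stack = {[{[
pos 18: ']' matches '['; pop; stack = {[{
pos 19: '}' matches '{'; pop; stack = {[
pos 20: ']' matches '['; pop; stack = {
pos 21: '}' matches '{'; pop; stack = (empty)
pos 22: push '{'; stack = {
pos 23: push '{'; stack = {{
pos 24: '}' matches '{'; pop; stack = {
pos 25: '}' matches '{'; pop; stack = (empty)
pos 26: push '('; stack = (
pos 27: ')' matches '('; pop; stack = (empty)
pos 28: push '['; stack = [
pos 29: push '['; stack = [[
pos 30: ']' matches '['; pop; stack = [
pos 31: ']' matches '['; pop; stack = (empty)
pos 32: push '{'; stack = {
pos 33: '}' matches '{'; pop; stack = (empty)
end: stack empty → VALID
Verdict: properly nested → yes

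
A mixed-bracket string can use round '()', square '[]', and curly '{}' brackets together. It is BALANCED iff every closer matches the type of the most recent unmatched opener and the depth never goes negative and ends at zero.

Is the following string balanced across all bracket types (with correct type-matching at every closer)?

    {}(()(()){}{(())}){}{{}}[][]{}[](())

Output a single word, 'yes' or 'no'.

Answer: yes

Derivation:
pos 0: push '{'; stack = {
pos 1: '}' matches '{'; pop; stack = (empty)
pos 2: push '('; stack = (
pos 3: push '('; stack = ((
pos 4: ')' matches '('; pop; stack = (
pos 5: push '('; stack = ((
pos 6: push '('; stack = (((
pos 7: ')' matches '('; pop; stack = ((
pos 8: ')' matches '('; pop; stack = (
pos 9: push '{'; stack = ({
pos 10: '}' matches '{'; pop; stack = (
pos 11: push '{'; stack = ({
pos 12: push '('; stack = ({(
pos 13: push '('; stack = ({((
pos 14: ')' matches '('; pop; stack = ({(
pos 15: ')' matches '('; pop; stack = ({
pos 16: '}' matches '{'; pop; stack = (
pos 17: ')' matches '('; pop; stack = (empty)
pos 18: push '{'; stack = {
pos 19: '}' matches '{'; pop; stack = (empty)
pos 20: push '{'; stack = {
pos 21: push '{'; stack = {{
pos 22: '}' matches '{'; pop; stack = {
pos 23: '}' matches '{'; pop; stack = (empty)
pos 24: push '['; stack = [
pos 25: ']' matches '['; pop; stack = (empty)
pos 26: push '['; stack = [
pos 27: ']' matches '['; pop; stack = (empty)
pos 28: push '{'; stack = {
pos 29: '}' matches '{'; pop; stack = (empty)
pos 30: push '['; stack = [
pos 31: ']' matches '['; pop; stack = (empty)
pos 32: push '('; stack = (
pos 33: push '('; stack = ((
pos 34: ')' matches '('; pop; stack = (
pos 35: ')' matches '('; pop; stack = (empty)
end: stack empty → VALID
Verdict: properly nested → yes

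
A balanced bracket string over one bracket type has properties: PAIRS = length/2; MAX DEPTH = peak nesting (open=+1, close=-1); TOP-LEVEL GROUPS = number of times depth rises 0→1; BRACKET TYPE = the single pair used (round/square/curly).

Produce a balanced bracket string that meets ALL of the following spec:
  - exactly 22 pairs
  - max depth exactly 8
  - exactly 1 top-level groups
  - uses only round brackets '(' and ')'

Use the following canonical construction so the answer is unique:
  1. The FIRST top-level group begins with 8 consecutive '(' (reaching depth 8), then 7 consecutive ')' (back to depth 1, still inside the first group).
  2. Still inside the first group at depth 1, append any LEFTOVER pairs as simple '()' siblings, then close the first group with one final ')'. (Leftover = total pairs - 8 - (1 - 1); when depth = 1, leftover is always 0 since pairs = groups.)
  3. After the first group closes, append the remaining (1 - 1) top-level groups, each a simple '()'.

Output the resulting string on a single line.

Answer: (((((((()))))))()()()()()()()()()()()()()())

Derivation:
Spec: pairs=22 depth=8 groups=1
Leftover pairs = 22 - 8 - (1-1) = 14
First group: deep chain of depth 8 + 14 sibling pairs
Remaining 0 groups: simple '()' each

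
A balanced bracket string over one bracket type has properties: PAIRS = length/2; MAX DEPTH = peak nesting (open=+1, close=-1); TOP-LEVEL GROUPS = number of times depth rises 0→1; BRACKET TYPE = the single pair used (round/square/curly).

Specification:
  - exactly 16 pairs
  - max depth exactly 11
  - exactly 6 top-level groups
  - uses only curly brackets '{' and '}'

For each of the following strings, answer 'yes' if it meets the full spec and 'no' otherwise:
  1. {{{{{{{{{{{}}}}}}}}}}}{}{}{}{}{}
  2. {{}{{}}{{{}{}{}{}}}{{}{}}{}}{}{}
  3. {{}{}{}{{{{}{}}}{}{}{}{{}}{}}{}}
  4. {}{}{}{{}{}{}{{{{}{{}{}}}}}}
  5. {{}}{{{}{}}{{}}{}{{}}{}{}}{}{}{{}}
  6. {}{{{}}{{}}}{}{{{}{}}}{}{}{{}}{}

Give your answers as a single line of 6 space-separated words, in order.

Answer: yes no no no no no

Derivation:
String 1 '{{{{{{{{{{{}}}}}}}}}}}{}{}{}{}{}': depth seq [1 2 3 4 5 6 7 8 9 10 11 10 9 8 7 6 5 4 3 2 1 0 1 0 1 0 1 0 1 0 1 0]
  -> pairs=16 depth=11 groups=6 -> yes
String 2 '{{}{{}}{{{}{}{}{}}}{{}{}}{}}{}{}': depth seq [1 2 1 2 3 2 1 2 3 4 3 4 3 4 3 4 3 2 1 2 3 2 3 2 1 2 1 0 1 0 1 0]
  -> pairs=16 depth=4 groups=3 -> no
String 3 '{{}{}{}{{{{}{}}}{}{}{}{{}}{}}{}}': depth seq [1 2 1 2 1 2 1 2 3 4 5 4 5 4 3 2 3 2 3 2 3 2 3 4 3 2 3 2 1 2 1 0]
  -> pairs=16 depth=5 groups=1 -> no
String 4 '{}{}{}{{}{}{}{{{{}{{}{}}}}}}': depth seq [1 0 1 0 1 0 1 2 1 2 1 2 1 2 3 4 5 4 5 6 5 6 5 4 3 2 1 0]
  -> pairs=14 depth=6 groups=4 -> no
String 5 '{{}}{{{}{}}{{}}{}{{}}{}{}}{}{}{{}}': depth seq [1 2 1 0 1 2 3 2 3 2 1 2 3 2 1 2 1 2 3 2 1 2 1 2 1 0 1 0 1 0 1 2 1 0]
  -> pairs=17 depth=3 groups=5 -> no
String 6 '{}{{{}}{{}}}{}{{{}{}}}{}{}{{}}{}': depth seq [1 0 1 2 3 2 1 2 3 2 1 0 1 0 1 2 3 2 3 2 1 0 1 0 1 0 1 2 1 0 1 0]
  -> pairs=16 depth=3 groups=8 -> no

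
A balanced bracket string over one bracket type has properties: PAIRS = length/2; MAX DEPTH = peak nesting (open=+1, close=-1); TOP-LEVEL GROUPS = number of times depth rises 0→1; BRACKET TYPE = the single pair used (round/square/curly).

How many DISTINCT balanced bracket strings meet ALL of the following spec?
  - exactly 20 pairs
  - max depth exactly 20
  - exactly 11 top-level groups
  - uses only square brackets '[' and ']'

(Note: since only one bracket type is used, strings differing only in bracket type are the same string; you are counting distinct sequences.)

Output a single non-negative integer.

Spec: pairs=20 depth=20 groups=11
Count(depth <= 20) = 3798795
Count(depth <= 19) = 3798795
Count(depth == 20) = 3798795 - 3798795 = 0

Answer: 0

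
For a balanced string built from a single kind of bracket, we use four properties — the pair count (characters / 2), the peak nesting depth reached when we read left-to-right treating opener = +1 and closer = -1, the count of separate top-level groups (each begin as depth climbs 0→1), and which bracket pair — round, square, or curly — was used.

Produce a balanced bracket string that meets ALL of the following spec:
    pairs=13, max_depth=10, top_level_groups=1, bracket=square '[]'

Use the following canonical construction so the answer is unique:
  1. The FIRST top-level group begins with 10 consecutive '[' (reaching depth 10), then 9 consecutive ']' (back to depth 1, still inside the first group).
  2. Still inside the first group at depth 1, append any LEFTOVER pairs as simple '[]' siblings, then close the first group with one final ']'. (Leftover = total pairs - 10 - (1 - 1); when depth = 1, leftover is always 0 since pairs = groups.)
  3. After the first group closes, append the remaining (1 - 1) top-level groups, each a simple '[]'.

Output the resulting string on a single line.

Answer: [[[[[[[[[[]]]]]]]]][][][]]

Derivation:
Spec: pairs=13 depth=10 groups=1
Leftover pairs = 13 - 10 - (1-1) = 3
First group: deep chain of depth 10 + 3 sibling pairs
Remaining 0 groups: simple '[]' each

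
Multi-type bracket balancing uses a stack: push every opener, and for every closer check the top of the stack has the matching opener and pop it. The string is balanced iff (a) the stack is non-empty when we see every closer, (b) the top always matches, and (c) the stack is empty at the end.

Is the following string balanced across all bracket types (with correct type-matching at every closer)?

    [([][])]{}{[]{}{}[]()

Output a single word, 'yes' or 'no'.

Answer: no

Derivation:
pos 0: push '['; stack = [
pos 1: push '('; stack = [(
pos 2: push '['; stack = [([
pos 3: ']' matches '['; pop; stack = [(
pos 4: push '['; stack = [([
pos 5: ']' matches '['; pop; stack = [(
pos 6: ')' matches '('; pop; stack = [
pos 7: ']' matches '['; pop; stack = (empty)
pos 8: push '{'; stack = {
pos 9: '}' matches '{'; pop; stack = (empty)
pos 10: push '{'; stack = {
pos 11: push '['; stack = {[
pos 12: ']' matches '['; pop; stack = {
pos 13: push '{'; stack = {{
pos 14: '}' matches '{'; pop; stack = {
pos 15: push '{'; stack = {{
pos 16: '}' matches '{'; pop; stack = {
pos 17: push '['; stack = {[
pos 18: ']' matches '['; pop; stack = {
pos 19: push '('; stack = {(
pos 20: ')' matches '('; pop; stack = {
end: stack still non-empty ({) → INVALID
Verdict: unclosed openers at end: { → no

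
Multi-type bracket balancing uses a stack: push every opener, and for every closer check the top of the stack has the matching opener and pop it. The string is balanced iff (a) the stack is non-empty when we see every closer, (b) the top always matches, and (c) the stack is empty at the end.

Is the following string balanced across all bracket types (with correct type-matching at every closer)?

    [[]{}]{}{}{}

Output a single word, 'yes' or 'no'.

pos 0: push '['; stack = [
pos 1: push '['; stack = [[
pos 2: ']' matches '['; pop; stack = [
pos 3: push '{'; stack = [{
pos 4: '}' matches '{'; pop; stack = [
pos 5: ']' matches '['; pop; stack = (empty)
pos 6: push '{'; stack = {
pos 7: '}' matches '{'; pop; stack = (empty)
pos 8: push '{'; stack = {
pos 9: '}' matches '{'; pop; stack = (empty)
pos 10: push '{'; stack = {
pos 11: '}' matches '{'; pop; stack = (empty)
end: stack empty → VALID
Verdict: properly nested → yes

Answer: yes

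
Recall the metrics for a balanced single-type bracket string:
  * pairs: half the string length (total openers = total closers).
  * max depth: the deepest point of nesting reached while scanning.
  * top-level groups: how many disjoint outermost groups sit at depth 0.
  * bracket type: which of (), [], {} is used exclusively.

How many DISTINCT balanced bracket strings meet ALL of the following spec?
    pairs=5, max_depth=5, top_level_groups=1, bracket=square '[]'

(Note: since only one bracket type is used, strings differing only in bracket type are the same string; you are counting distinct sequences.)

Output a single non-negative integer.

Spec: pairs=5 depth=5 groups=1
Count(depth <= 5) = 14
Count(depth <= 4) = 13
Count(depth == 5) = 14 - 13 = 1

Answer: 1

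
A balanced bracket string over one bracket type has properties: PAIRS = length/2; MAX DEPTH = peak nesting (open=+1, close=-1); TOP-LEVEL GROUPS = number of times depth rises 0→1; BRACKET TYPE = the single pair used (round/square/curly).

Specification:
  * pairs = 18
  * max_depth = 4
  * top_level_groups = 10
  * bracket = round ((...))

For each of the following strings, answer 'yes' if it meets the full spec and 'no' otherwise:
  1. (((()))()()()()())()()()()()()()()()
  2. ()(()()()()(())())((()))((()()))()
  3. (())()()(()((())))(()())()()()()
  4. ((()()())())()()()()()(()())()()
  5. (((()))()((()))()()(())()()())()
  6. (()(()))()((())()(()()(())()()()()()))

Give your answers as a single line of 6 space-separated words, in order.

String 1 '(((()))()()()()())()()()()()()()()()': depth seq [1 2 3 4 3 2 1 2 1 2 1 2 1 2 1 2 1 0 1 0 1 0 1 0 1 0 1 0 1 0 1 0 1 0 1 0]
  -> pairs=18 depth=4 groups=10 -> yes
String 2 '()(()()()()(())())((()))((()()))()': depth seq [1 0 1 2 1 2 1 2 1 2 1 2 3 2 1 2 1 0 1 2 3 2 1 0 1 2 3 2 3 2 1 0 1 0]
  -> pairs=17 depth=3 groups=5 -> no
String 3 '(())()()(()((())))(()())()()()()': depth seq [1 2 1 0 1 0 1 0 1 2 1 2 3 4 3 2 1 0 1 2 1 2 1 0 1 0 1 0 1 0 1 0]
  -> pairs=16 depth=4 groups=9 -> no
String 4 '((()()())())()()()()()(()())()()': depth seq [1 2 3 2 3 2 3 2 1 2 1 0 1 0 1 0 1 0 1 0 1 0 1 2 1 2 1 0 1 0 1 0]
  -> pairs=16 depth=3 groups=9 -> no
String 5 '(((()))()((()))()()(())()()())()': depth seq [1 2 3 4 3 2 1 2 1 2 3 4 3 2 1 2 1 2 1 2 3 2 1 2 1 2 1 2 1 0 1 0]
  -> pairs=16 depth=4 groups=2 -> no
String 6 '(()(()))()((())()(()()(())()()()()()))': depth seq [1 2 1 2 3 2 1 0 1 0 1 2 3 2 1 2 1 2 3 2 3 2 3 4 3 2 3 2 3 2 3 2 3 2 3 2 1 0]
  -> pairs=19 depth=4 groups=3 -> no

Answer: yes no no no no no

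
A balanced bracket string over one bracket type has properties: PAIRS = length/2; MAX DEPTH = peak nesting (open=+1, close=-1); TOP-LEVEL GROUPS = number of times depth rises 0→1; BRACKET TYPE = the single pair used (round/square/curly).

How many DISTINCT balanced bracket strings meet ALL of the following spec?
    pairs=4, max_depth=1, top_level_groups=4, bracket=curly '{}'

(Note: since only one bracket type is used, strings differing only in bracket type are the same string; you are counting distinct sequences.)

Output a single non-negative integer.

Spec: pairs=4 depth=1 groups=4
Count(depth <= 1) = 1
Count(depth <= 0) = 0
Count(depth == 1) = 1 - 0 = 1

Answer: 1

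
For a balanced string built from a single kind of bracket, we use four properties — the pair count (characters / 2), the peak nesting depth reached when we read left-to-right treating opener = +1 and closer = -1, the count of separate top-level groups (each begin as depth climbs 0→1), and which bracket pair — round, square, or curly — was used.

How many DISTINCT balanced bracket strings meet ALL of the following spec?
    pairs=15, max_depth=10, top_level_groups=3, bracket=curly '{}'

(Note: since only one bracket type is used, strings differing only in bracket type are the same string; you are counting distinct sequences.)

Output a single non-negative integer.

Answer: 5106

Derivation:
Spec: pairs=15 depth=10 groups=3
Count(depth <= 10) = 1930718
Count(depth <= 9) = 1925612
Count(depth == 10) = 1930718 - 1925612 = 5106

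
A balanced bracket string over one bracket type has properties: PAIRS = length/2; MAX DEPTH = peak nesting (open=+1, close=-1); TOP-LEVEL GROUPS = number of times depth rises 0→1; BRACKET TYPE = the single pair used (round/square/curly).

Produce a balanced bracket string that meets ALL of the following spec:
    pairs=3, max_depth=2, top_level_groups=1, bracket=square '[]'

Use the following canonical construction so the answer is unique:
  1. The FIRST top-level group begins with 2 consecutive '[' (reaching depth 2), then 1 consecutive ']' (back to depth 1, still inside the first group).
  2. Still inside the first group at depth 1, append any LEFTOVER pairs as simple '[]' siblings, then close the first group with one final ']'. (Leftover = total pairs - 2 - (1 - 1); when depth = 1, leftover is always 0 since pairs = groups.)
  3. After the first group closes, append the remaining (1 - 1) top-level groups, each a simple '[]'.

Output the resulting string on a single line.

Spec: pairs=3 depth=2 groups=1
Leftover pairs = 3 - 2 - (1-1) = 1
First group: deep chain of depth 2 + 1 sibling pairs
Remaining 0 groups: simple '[]' each

Answer: [[][]]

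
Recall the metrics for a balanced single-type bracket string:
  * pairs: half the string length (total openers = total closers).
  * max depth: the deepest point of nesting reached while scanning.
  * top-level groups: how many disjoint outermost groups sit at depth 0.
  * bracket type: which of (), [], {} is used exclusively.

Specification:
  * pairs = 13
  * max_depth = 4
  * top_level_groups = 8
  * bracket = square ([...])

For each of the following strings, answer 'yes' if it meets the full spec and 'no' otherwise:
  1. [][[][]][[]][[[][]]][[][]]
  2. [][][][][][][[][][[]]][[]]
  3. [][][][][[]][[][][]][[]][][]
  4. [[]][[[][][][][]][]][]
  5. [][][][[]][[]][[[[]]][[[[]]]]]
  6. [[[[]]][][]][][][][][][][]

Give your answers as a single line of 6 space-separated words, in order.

String 1 '[][[][]][[]][[[][]]][[][]]': depth seq [1 0 1 2 1 2 1 0 1 2 1 0 1 2 3 2 3 2 1 0 1 2 1 2 1 0]
  -> pairs=13 depth=3 groups=5 -> no
String 2 '[][][][][][][[][][[]]][[]]': depth seq [1 0 1 0 1 0 1 0 1 0 1 0 1 2 1 2 1 2 3 2 1 0 1 2 1 0]
  -> pairs=13 depth=3 groups=8 -> no
String 3 '[][][][][[]][[][][]][[]][][]': depth seq [1 0 1 0 1 0 1 0 1 2 1 0 1 2 1 2 1 2 1 0 1 2 1 0 1 0 1 0]
  -> pairs=14 depth=2 groups=9 -> no
String 4 '[[]][[[][][][][]][]][]': depth seq [1 2 1 0 1 2 3 2 3 2 3 2 3 2 3 2 1 2 1 0 1 0]
  -> pairs=11 depth=3 groups=3 -> no
String 5 '[][][][[]][[]][[[[]]][[[[]]]]]': depth seq [1 0 1 0 1 0 1 2 1 0 1 2 1 0 1 2 3 4 3 2 1 2 3 4 5 4 3 2 1 0]
  -> pairs=15 depth=5 groups=6 -> no
String 6 '[[[[]]][][]][][][][][][][]': depth seq [1 2 3 4 3 2 1 2 1 2 1 0 1 0 1 0 1 0 1 0 1 0 1 0 1 0]
  -> pairs=13 depth=4 groups=8 -> yes

Answer: no no no no no yes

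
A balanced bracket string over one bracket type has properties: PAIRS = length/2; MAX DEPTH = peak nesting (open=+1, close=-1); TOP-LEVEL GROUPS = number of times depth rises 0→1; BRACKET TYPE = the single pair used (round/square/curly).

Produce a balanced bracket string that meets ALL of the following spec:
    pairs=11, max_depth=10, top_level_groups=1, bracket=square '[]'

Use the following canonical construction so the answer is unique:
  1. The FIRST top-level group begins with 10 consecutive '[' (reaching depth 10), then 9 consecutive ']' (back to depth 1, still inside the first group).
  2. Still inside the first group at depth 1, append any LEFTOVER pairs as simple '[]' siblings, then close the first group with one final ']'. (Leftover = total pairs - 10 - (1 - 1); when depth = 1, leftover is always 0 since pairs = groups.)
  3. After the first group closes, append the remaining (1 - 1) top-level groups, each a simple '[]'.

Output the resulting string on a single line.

Spec: pairs=11 depth=10 groups=1
Leftover pairs = 11 - 10 - (1-1) = 1
First group: deep chain of depth 10 + 1 sibling pairs
Remaining 0 groups: simple '[]' each

Answer: [[[[[[[[[[]]]]]]]]][]]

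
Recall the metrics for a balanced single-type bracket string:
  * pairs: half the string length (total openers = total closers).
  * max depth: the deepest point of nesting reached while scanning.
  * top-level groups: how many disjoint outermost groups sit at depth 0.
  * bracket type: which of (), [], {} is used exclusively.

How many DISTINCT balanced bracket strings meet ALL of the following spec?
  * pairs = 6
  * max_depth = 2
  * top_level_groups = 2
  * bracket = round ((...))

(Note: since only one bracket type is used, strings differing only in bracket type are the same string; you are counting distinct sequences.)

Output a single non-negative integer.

Answer: 5

Derivation:
Spec: pairs=6 depth=2 groups=2
Count(depth <= 2) = 5
Count(depth <= 1) = 0
Count(depth == 2) = 5 - 0 = 5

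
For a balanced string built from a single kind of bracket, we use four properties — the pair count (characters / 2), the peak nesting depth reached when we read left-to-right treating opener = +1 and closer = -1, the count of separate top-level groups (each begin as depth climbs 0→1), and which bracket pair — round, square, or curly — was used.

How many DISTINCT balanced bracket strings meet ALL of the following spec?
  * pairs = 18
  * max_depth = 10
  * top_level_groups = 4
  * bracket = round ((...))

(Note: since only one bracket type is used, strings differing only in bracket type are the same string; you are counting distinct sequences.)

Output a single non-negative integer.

Answer: 354144

Derivation:
Spec: pairs=18 depth=10 groups=4
Count(depth <= 10) = 58837690
Count(depth <= 9) = 58483546
Count(depth == 10) = 58837690 - 58483546 = 354144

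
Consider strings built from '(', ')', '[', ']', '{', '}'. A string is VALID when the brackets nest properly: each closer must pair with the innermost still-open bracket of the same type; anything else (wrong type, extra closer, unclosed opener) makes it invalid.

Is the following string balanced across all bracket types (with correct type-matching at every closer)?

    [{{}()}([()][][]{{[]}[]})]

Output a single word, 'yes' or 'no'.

Answer: yes

Derivation:
pos 0: push '['; stack = [
pos 1: push '{'; stack = [{
pos 2: push '{'; stack = [{{
pos 3: '}' matches '{'; pop; stack = [{
pos 4: push '('; stack = [{(
pos 5: ')' matches '('; pop; stack = [{
pos 6: '}' matches '{'; pop; stack = [
pos 7: push '('; stack = [(
pos 8: push '['; stack = [([
pos 9: push '('; stack = [([(
pos 10: ')' matches '('; pop; stack = [([
pos 11: ']' matches '['; pop; stack = [(
pos 12: push '['; stack = [([
pos 13: ']' matches '['; pop; stack = [(
pos 14: push '['; stack = [([
pos 15: ']' matches '['; pop; stack = [(
pos 16: push '{'; stack = [({
pos 17: push '{'; stack = [({{
pos 18: push '['; stack = [({{[
pos 19: ']' matches '['; pop; stack = [({{
pos 20: '}' matches '{'; pop; stack = [({
pos 21: push '['; stack = [({[
pos 22: ']' matches '['; pop; stack = [({
pos 23: '}' matches '{'; pop; stack = [(
pos 24: ')' matches '('; pop; stack = [
pos 25: ']' matches '['; pop; stack = (empty)
end: stack empty → VALID
Verdict: properly nested → yes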